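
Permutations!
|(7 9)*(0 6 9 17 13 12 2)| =|(0 6 9 7 17 13 12 2)| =8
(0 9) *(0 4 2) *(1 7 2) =[9, 7, 0, 3, 1, 5, 6, 2, 8, 4] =(0 9 4 1 7 2)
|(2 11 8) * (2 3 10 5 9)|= |(2 11 8 3 10 5 9)|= 7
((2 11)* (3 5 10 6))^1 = (2 11)(3 5 10 6)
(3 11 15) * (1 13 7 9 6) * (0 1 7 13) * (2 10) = (0 1)(2 10)(3 11 15)(6 7 9) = [1, 0, 10, 11, 4, 5, 7, 9, 8, 6, 2, 15, 12, 13, 14, 3]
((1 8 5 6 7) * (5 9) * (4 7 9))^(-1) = (1 7 4 8)(5 9 6)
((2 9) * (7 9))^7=(2 7 9)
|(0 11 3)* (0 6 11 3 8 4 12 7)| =|(0 3 6 11 8 4 12 7)| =8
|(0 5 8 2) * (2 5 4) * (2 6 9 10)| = 6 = |(0 4 6 9 10 2)(5 8)|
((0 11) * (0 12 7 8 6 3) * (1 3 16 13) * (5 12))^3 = ((0 11 5 12 7 8 6 16 13 1 3))^3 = (0 12 6 1 11 7 16 3 5 8 13)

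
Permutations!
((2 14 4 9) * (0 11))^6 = (2 4)(9 14)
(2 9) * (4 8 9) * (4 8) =[0, 1, 8, 3, 4, 5, 6, 7, 9, 2] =(2 8 9)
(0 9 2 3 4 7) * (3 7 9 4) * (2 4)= (0 2 7)(4 9)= [2, 1, 7, 3, 9, 5, 6, 0, 8, 4]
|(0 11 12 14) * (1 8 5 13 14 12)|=7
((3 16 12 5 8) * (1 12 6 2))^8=(16)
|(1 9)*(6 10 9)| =|(1 6 10 9)| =4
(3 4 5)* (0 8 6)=(0 8 6)(3 4 5)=[8, 1, 2, 4, 5, 3, 0, 7, 6]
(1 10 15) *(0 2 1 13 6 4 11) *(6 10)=(0 2 1 6 4 11)(10 15 13)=[2, 6, 1, 3, 11, 5, 4, 7, 8, 9, 15, 0, 12, 10, 14, 13]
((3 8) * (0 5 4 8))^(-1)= (0 3 8 4 5)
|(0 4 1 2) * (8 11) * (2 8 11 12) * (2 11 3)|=8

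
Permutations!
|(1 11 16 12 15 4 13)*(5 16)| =|(1 11 5 16 12 15 4 13)| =8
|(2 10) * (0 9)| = 2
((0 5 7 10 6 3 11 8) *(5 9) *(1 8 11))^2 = (11)(0 5 10 3 8 9 7 6 1)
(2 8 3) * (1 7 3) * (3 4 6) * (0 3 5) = (0 3 2 8 1 7 4 6 5) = [3, 7, 8, 2, 6, 0, 5, 4, 1]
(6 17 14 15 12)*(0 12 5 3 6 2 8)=(0 12 2 8)(3 6 17 14 15 5)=[12, 1, 8, 6, 4, 3, 17, 7, 0, 9, 10, 11, 2, 13, 15, 5, 16, 14]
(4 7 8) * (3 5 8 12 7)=(3 5 8 4)(7 12)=[0, 1, 2, 5, 3, 8, 6, 12, 4, 9, 10, 11, 7]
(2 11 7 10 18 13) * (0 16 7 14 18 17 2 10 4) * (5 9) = [16, 1, 11, 3, 0, 9, 6, 4, 8, 5, 17, 14, 12, 10, 18, 15, 7, 2, 13] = (0 16 7 4)(2 11 14 18 13 10 17)(5 9)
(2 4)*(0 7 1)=[7, 0, 4, 3, 2, 5, 6, 1]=(0 7 1)(2 4)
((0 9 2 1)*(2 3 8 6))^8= (0 9 3 8 6 2 1)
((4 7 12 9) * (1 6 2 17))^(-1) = ((1 6 2 17)(4 7 12 9))^(-1) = (1 17 2 6)(4 9 12 7)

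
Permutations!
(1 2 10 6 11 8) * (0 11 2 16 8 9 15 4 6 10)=(0 11 9 15 4 6 2)(1 16 8)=[11, 16, 0, 3, 6, 5, 2, 7, 1, 15, 10, 9, 12, 13, 14, 4, 8]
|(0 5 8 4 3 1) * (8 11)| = |(0 5 11 8 4 3 1)| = 7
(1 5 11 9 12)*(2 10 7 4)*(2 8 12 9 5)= (1 2 10 7 4 8 12)(5 11)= [0, 2, 10, 3, 8, 11, 6, 4, 12, 9, 7, 5, 1]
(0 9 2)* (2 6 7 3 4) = (0 9 6 7 3 4 2) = [9, 1, 0, 4, 2, 5, 7, 3, 8, 6]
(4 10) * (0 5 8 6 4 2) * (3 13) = (0 5 8 6 4 10 2)(3 13) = [5, 1, 0, 13, 10, 8, 4, 7, 6, 9, 2, 11, 12, 3]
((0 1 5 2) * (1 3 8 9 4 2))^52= (0 4 8)(2 9 3)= ((0 3 8 9 4 2)(1 5))^52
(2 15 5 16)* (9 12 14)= (2 15 5 16)(9 12 14)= [0, 1, 15, 3, 4, 16, 6, 7, 8, 12, 10, 11, 14, 13, 9, 5, 2]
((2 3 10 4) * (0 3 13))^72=((0 3 10 4 2 13))^72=(13)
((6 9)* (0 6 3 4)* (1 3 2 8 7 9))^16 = (9)(0 6 1 3 4) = ((0 6 1 3 4)(2 8 7 9))^16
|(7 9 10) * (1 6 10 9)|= |(1 6 10 7)|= 4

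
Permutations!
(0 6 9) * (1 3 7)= [6, 3, 2, 7, 4, 5, 9, 1, 8, 0]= (0 6 9)(1 3 7)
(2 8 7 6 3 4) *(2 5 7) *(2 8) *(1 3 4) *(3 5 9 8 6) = [0, 5, 2, 1, 9, 7, 4, 3, 6, 8] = (1 5 7 3)(4 9 8 6)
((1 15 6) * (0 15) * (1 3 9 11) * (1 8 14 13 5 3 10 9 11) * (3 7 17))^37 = (0 15 6 10 9 1)(3 5 8 17 13 11 7 14)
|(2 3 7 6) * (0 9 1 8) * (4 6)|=20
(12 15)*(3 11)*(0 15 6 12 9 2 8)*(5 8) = (0 15 9 2 5 8)(3 11)(6 12) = [15, 1, 5, 11, 4, 8, 12, 7, 0, 2, 10, 3, 6, 13, 14, 9]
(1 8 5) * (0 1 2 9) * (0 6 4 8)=(0 1)(2 9 6 4 8 5)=[1, 0, 9, 3, 8, 2, 4, 7, 5, 6]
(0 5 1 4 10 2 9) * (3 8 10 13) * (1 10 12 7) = [5, 4, 9, 8, 13, 10, 6, 1, 12, 0, 2, 11, 7, 3] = (0 5 10 2 9)(1 4 13 3 8 12 7)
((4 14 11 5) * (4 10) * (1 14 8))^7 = (14)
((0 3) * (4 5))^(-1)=(0 3)(4 5)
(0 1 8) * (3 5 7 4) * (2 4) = (0 1 8)(2 4 3 5 7) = [1, 8, 4, 5, 3, 7, 6, 2, 0]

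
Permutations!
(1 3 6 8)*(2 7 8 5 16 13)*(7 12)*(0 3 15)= [3, 15, 12, 6, 4, 16, 5, 8, 1, 9, 10, 11, 7, 2, 14, 0, 13]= (0 3 6 5 16 13 2 12 7 8 1 15)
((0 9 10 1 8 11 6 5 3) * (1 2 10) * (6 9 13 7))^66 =((0 13 7 6 5 3)(1 8 11 9)(2 10))^66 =(13)(1 11)(8 9)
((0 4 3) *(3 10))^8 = ((0 4 10 3))^8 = (10)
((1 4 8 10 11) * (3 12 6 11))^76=((1 4 8 10 3 12 6 11))^76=(1 3)(4 12)(6 8)(10 11)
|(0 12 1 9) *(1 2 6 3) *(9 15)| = |(0 12 2 6 3 1 15 9)| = 8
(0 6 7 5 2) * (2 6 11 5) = [11, 1, 0, 3, 4, 6, 7, 2, 8, 9, 10, 5] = (0 11 5 6 7 2)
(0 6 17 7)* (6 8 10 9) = [8, 1, 2, 3, 4, 5, 17, 0, 10, 6, 9, 11, 12, 13, 14, 15, 16, 7] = (0 8 10 9 6 17 7)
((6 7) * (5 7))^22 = (5 7 6)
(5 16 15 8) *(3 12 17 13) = (3 12 17 13)(5 16 15 8) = [0, 1, 2, 12, 4, 16, 6, 7, 5, 9, 10, 11, 17, 3, 14, 8, 15, 13]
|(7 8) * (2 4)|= 2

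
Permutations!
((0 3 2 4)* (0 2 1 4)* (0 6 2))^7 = ((0 3 1 4)(2 6))^7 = (0 4 1 3)(2 6)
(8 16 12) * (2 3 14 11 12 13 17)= (2 3 14 11 12 8 16 13 17)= [0, 1, 3, 14, 4, 5, 6, 7, 16, 9, 10, 12, 8, 17, 11, 15, 13, 2]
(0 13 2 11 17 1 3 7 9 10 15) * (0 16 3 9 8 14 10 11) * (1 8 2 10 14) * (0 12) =[13, 9, 12, 7, 4, 5, 6, 2, 1, 11, 15, 17, 0, 10, 14, 16, 3, 8] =(0 13 10 15 16 3 7 2 12)(1 9 11 17 8)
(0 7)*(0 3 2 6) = (0 7 3 2 6) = [7, 1, 6, 2, 4, 5, 0, 3]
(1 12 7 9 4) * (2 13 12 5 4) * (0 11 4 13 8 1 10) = (0 11 4 10)(1 5 13 12 7 9 2 8) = [11, 5, 8, 3, 10, 13, 6, 9, 1, 2, 0, 4, 7, 12]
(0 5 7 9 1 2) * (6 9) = (0 5 7 6 9 1 2) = [5, 2, 0, 3, 4, 7, 9, 6, 8, 1]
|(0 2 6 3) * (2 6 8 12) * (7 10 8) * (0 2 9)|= |(0 6 3 2 7 10 8 12 9)|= 9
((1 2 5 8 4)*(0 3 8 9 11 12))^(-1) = ((0 3 8 4 1 2 5 9 11 12))^(-1) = (0 12 11 9 5 2 1 4 8 3)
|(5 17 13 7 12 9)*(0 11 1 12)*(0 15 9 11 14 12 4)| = 6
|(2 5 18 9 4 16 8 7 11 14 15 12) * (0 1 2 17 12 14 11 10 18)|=|(0 1 2 5)(4 16 8 7 10 18 9)(12 17)(14 15)|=28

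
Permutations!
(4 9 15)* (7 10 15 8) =[0, 1, 2, 3, 9, 5, 6, 10, 7, 8, 15, 11, 12, 13, 14, 4] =(4 9 8 7 10 15)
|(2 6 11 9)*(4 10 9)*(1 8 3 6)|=9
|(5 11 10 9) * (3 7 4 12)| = 4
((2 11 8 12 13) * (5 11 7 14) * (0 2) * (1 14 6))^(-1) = (0 13 12 8 11 5 14 1 6 7 2)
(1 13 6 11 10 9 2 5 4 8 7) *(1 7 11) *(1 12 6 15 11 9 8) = (1 13 15 11 10 8 9 2 5 4)(6 12) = [0, 13, 5, 3, 1, 4, 12, 7, 9, 2, 8, 10, 6, 15, 14, 11]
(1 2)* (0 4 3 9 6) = [4, 2, 1, 9, 3, 5, 0, 7, 8, 6] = (0 4 3 9 6)(1 2)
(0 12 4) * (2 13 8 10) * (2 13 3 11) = (0 12 4)(2 3 11)(8 10 13) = [12, 1, 3, 11, 0, 5, 6, 7, 10, 9, 13, 2, 4, 8]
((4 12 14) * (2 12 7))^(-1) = (2 7 4 14 12)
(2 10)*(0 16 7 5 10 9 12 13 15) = [16, 1, 9, 3, 4, 10, 6, 5, 8, 12, 2, 11, 13, 15, 14, 0, 7] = (0 16 7 5 10 2 9 12 13 15)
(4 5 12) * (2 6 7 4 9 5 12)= (2 6 7 4 12 9 5)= [0, 1, 6, 3, 12, 2, 7, 4, 8, 5, 10, 11, 9]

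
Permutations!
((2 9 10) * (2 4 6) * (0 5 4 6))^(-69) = ((0 5 4)(2 9 10 6))^(-69) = (2 6 10 9)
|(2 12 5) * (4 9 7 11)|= 12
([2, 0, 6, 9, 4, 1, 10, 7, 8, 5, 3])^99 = (0 10 5 2 3 1 6 9)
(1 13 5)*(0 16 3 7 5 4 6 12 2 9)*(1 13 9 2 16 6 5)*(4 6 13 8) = [13, 9, 2, 7, 5, 8, 12, 1, 4, 0, 10, 11, 16, 6, 14, 15, 3] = (0 13 6 12 16 3 7 1 9)(4 5 8)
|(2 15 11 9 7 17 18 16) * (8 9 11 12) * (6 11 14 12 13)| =13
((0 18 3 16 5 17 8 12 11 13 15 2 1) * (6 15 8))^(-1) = ((0 18 3 16 5 17 6 15 2 1)(8 12 11 13))^(-1) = (0 1 2 15 6 17 5 16 3 18)(8 13 11 12)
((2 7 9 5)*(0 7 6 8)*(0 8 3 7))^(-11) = ((2 6 3 7 9 5))^(-11) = (2 6 3 7 9 5)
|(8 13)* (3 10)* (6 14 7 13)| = |(3 10)(6 14 7 13 8)| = 10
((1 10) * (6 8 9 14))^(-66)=((1 10)(6 8 9 14))^(-66)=(6 9)(8 14)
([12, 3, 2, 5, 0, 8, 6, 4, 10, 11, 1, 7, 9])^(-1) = [4, 10, 2, 1, 7, 3, 6, 11, 5, 12, 8, 9, 0]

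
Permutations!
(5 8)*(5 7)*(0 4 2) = [4, 1, 0, 3, 2, 8, 6, 5, 7] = (0 4 2)(5 8 7)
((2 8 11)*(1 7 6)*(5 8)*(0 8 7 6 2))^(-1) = (0 11 8)(1 6)(2 7 5)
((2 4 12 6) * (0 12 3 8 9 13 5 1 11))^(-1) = ((0 12 6 2 4 3 8 9 13 5 1 11))^(-1) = (0 11 1 5 13 9 8 3 4 2 6 12)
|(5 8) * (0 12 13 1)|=4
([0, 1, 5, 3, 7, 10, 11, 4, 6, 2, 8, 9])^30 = [0, 1, 10, 3, 4, 8, 9, 7, 11, 5, 6, 2]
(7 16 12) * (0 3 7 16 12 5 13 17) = (0 3 7 12 16 5 13 17) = [3, 1, 2, 7, 4, 13, 6, 12, 8, 9, 10, 11, 16, 17, 14, 15, 5, 0]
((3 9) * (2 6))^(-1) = (2 6)(3 9)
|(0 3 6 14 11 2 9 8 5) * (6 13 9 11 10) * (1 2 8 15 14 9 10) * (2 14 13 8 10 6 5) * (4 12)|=|(0 3 8 2 11 10 5)(1 14)(4 12)(6 9 15 13)|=28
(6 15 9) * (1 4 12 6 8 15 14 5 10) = (1 4 12 6 14 5 10)(8 15 9) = [0, 4, 2, 3, 12, 10, 14, 7, 15, 8, 1, 11, 6, 13, 5, 9]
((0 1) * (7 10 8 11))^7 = (0 1)(7 11 8 10)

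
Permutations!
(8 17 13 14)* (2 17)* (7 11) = (2 17 13 14 8)(7 11) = [0, 1, 17, 3, 4, 5, 6, 11, 2, 9, 10, 7, 12, 14, 8, 15, 16, 13]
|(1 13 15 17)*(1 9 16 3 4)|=8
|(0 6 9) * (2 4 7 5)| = 12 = |(0 6 9)(2 4 7 5)|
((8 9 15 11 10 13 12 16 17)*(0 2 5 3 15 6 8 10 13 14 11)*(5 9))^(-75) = ((0 2 9 6 8 5 3 15)(10 14 11 13 12 16 17))^(-75) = (0 5 9 15 8 2 3 6)(10 11 12 17 14 13 16)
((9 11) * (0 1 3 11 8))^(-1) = (0 8 9 11 3 1)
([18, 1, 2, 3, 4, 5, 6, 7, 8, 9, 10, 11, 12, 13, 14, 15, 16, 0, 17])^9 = [0, 1, 2, 3, 4, 5, 6, 7, 8, 9, 10, 11, 12, 13, 14, 15, 16, 17, 18]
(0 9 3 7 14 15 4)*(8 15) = (0 9 3 7 14 8 15 4) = [9, 1, 2, 7, 0, 5, 6, 14, 15, 3, 10, 11, 12, 13, 8, 4]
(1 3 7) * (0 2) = (0 2)(1 3 7) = [2, 3, 0, 7, 4, 5, 6, 1]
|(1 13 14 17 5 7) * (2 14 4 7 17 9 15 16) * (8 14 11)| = |(1 13 4 7)(2 11 8 14 9 15 16)(5 17)| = 28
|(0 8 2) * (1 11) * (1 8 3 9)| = |(0 3 9 1 11 8 2)| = 7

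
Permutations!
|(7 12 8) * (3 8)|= |(3 8 7 12)|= 4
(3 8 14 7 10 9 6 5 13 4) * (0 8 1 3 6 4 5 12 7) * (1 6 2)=(0 8 14)(1 3 6 12 7 10 9 4 2)(5 13)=[8, 3, 1, 6, 2, 13, 12, 10, 14, 4, 9, 11, 7, 5, 0]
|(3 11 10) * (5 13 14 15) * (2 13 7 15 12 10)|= 21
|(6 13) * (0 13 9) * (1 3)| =4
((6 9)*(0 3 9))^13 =((0 3 9 6))^13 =(0 3 9 6)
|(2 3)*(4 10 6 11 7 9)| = 6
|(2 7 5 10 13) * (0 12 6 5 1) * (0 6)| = 14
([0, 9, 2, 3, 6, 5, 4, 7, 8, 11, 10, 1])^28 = (1 9 11)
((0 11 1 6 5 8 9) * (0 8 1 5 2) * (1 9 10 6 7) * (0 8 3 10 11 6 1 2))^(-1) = (0 6)(1 10 3 9 5 11 8 2 7) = ((0 6)(1 7 2 8 11 5 9 3 10))^(-1)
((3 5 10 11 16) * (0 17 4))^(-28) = (0 4 17)(3 10 16 5 11)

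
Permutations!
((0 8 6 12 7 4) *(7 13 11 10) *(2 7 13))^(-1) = (0 4 7 2 12 6 8)(10 11 13)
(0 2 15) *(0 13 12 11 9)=(0 2 15 13 12 11 9)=[2, 1, 15, 3, 4, 5, 6, 7, 8, 0, 10, 9, 11, 12, 14, 13]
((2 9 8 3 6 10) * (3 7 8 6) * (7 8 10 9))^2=(2 10 7)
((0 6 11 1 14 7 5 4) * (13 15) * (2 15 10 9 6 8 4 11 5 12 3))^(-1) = (0 4 8)(1 11 5 6 9 10 13 15 2 3 12 7 14)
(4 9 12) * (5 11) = (4 9 12)(5 11) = [0, 1, 2, 3, 9, 11, 6, 7, 8, 12, 10, 5, 4]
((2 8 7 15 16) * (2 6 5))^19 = ((2 8 7 15 16 6 5))^19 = (2 6 15 8 5 16 7)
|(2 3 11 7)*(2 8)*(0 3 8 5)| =|(0 3 11 7 5)(2 8)| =10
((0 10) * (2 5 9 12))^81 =((0 10)(2 5 9 12))^81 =(0 10)(2 5 9 12)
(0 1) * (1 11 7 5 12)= (0 11 7 5 12 1)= [11, 0, 2, 3, 4, 12, 6, 5, 8, 9, 10, 7, 1]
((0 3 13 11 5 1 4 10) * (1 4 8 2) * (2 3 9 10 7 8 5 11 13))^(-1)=(13)(0 10 9)(1 2 3 8 7 4 5)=((13)(0 9 10)(1 5 4 7 8 3 2))^(-1)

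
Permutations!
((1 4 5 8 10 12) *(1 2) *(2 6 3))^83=(1 5 10 6 2 4 8 12 3)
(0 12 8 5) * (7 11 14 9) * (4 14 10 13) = (0 12 8 5)(4 14 9 7 11 10 13) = [12, 1, 2, 3, 14, 0, 6, 11, 5, 7, 13, 10, 8, 4, 9]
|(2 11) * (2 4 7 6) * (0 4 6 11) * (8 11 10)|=8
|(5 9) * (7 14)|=|(5 9)(7 14)|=2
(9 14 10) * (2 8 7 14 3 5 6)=(2 8 7 14 10 9 3 5 6)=[0, 1, 8, 5, 4, 6, 2, 14, 7, 3, 9, 11, 12, 13, 10]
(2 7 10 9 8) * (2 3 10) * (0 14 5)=(0 14 5)(2 7)(3 10 9 8)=[14, 1, 7, 10, 4, 0, 6, 2, 3, 8, 9, 11, 12, 13, 5]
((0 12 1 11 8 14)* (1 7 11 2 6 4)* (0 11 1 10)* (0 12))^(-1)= ((1 2 6 4 10 12 7)(8 14 11))^(-1)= (1 7 12 10 4 6 2)(8 11 14)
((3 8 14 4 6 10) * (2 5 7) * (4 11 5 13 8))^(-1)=((2 13 8 14 11 5 7)(3 4 6 10))^(-1)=(2 7 5 11 14 8 13)(3 10 6 4)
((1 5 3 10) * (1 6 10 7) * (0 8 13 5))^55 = ((0 8 13 5 3 7 1)(6 10))^55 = (0 1 7 3 5 13 8)(6 10)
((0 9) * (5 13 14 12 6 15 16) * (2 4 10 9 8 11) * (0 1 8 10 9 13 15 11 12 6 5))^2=((0 10 13 14 6 11 2 4 9 1 8 12 5 15 16))^2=(0 13 6 2 9 8 5 16 10 14 11 4 1 12 15)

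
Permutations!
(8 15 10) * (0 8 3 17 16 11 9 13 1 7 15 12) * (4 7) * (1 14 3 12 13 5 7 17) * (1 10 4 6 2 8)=[1, 6, 8, 10, 17, 7, 2, 15, 13, 5, 12, 9, 0, 14, 3, 4, 11, 16]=(0 1 6 2 8 13 14 3 10 12)(4 17 16 11 9 5 7 15)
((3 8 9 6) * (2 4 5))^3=((2 4 5)(3 8 9 6))^3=(3 6 9 8)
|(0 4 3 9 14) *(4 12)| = |(0 12 4 3 9 14)| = 6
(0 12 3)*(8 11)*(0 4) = [12, 1, 2, 4, 0, 5, 6, 7, 11, 9, 10, 8, 3] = (0 12 3 4)(8 11)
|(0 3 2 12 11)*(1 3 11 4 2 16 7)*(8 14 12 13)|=12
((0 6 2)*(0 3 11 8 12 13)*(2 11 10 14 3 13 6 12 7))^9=(14)(0 12 6 11 8 7 2 13)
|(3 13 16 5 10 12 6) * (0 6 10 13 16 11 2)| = |(0 6 3 16 5 13 11 2)(10 12)| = 8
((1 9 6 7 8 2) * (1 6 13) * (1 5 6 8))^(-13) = ((1 9 13 5 6 7)(2 8))^(-13) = (1 7 6 5 13 9)(2 8)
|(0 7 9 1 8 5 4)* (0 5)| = 10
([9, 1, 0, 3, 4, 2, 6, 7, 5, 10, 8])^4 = (0 5 10)(2 8 9)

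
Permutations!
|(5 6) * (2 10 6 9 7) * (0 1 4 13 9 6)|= 8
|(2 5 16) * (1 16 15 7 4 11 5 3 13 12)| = |(1 16 2 3 13 12)(4 11 5 15 7)| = 30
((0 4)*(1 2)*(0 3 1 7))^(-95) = (0 4 3 1 2 7)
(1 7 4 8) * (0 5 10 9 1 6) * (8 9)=[5, 7, 2, 3, 9, 10, 0, 4, 6, 1, 8]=(0 5 10 8 6)(1 7 4 9)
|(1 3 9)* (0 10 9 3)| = 4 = |(0 10 9 1)|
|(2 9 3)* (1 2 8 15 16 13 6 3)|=|(1 2 9)(3 8 15 16 13 6)|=6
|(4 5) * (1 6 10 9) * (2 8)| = |(1 6 10 9)(2 8)(4 5)| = 4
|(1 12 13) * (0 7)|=6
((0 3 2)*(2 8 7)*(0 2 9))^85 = ((0 3 8 7 9))^85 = (9)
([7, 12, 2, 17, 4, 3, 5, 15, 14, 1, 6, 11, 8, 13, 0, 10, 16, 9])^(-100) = [6, 0, 2, 12, 4, 1, 9, 5, 15, 14, 17, 11, 7, 13, 10, 3, 16, 8]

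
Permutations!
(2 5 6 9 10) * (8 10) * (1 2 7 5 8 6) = (1 2 8 10 7 5)(6 9) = [0, 2, 8, 3, 4, 1, 9, 5, 10, 6, 7]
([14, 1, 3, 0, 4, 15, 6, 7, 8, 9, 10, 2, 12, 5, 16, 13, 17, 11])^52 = (0 17 3 16 2 14 11)(5 15 13)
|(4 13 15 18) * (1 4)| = 5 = |(1 4 13 15 18)|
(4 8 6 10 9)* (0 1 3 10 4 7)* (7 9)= (0 1 3 10 7)(4 8 6)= [1, 3, 2, 10, 8, 5, 4, 0, 6, 9, 7]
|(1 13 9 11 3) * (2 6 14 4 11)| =|(1 13 9 2 6 14 4 11 3)| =9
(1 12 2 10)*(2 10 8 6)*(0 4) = [4, 12, 8, 3, 0, 5, 2, 7, 6, 9, 1, 11, 10] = (0 4)(1 12 10)(2 8 6)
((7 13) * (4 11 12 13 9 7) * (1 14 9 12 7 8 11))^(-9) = ((1 14 9 8 11 7 12 13 4))^(-9) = (14)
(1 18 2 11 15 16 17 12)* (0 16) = (0 16 17 12 1 18 2 11 15) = [16, 18, 11, 3, 4, 5, 6, 7, 8, 9, 10, 15, 1, 13, 14, 0, 17, 12, 2]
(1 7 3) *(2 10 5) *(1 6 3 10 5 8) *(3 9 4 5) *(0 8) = (0 8 1 7 10)(2 3 6 9 4 5) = [8, 7, 3, 6, 5, 2, 9, 10, 1, 4, 0]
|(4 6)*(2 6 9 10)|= 5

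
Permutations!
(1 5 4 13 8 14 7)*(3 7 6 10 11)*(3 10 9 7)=(1 5 4 13 8 14 6 9 7)(10 11)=[0, 5, 2, 3, 13, 4, 9, 1, 14, 7, 11, 10, 12, 8, 6]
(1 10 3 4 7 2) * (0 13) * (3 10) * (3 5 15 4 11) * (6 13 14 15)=(0 14 15 4 7 2 1 5 6 13)(3 11)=[14, 5, 1, 11, 7, 6, 13, 2, 8, 9, 10, 3, 12, 0, 15, 4]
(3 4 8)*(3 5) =(3 4 8 5) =[0, 1, 2, 4, 8, 3, 6, 7, 5]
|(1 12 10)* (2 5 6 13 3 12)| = 8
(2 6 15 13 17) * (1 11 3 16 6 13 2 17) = (17)(1 11 3 16 6 15 2 13) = [0, 11, 13, 16, 4, 5, 15, 7, 8, 9, 10, 3, 12, 1, 14, 2, 6, 17]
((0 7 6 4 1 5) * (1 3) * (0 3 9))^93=(0 4 7 9 6)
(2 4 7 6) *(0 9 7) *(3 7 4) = (0 9 4)(2 3 7 6) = [9, 1, 3, 7, 0, 5, 2, 6, 8, 4]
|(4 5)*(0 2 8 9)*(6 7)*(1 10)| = 4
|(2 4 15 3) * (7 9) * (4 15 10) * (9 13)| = |(2 15 3)(4 10)(7 13 9)| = 6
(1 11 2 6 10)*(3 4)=[0, 11, 6, 4, 3, 5, 10, 7, 8, 9, 1, 2]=(1 11 2 6 10)(3 4)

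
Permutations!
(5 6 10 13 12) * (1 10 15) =(1 10 13 12 5 6 15) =[0, 10, 2, 3, 4, 6, 15, 7, 8, 9, 13, 11, 5, 12, 14, 1]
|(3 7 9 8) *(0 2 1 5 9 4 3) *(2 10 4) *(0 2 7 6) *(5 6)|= 10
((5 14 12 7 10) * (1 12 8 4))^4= (1 5)(4 10)(7 8)(12 14)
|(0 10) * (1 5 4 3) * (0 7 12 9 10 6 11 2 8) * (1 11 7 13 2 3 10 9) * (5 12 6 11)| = 18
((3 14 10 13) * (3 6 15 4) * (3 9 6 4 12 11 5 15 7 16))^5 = (3 9 14 6 10 7 13 16 4)(5 15 12 11)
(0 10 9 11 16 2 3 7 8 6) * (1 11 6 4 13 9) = [10, 11, 3, 7, 13, 5, 0, 8, 4, 6, 1, 16, 12, 9, 14, 15, 2] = (0 10 1 11 16 2 3 7 8 4 13 9 6)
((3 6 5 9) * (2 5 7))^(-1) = (2 7 6 3 9 5)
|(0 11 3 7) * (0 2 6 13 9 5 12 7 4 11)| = |(2 6 13 9 5 12 7)(3 4 11)| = 21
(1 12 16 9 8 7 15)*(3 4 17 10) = (1 12 16 9 8 7 15)(3 4 17 10) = [0, 12, 2, 4, 17, 5, 6, 15, 7, 8, 3, 11, 16, 13, 14, 1, 9, 10]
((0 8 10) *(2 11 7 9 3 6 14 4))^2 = (0 10 8)(2 7 3 14)(4 11 9 6)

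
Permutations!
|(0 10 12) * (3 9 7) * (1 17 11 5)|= 12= |(0 10 12)(1 17 11 5)(3 9 7)|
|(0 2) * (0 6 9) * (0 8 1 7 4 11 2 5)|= 8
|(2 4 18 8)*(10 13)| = 4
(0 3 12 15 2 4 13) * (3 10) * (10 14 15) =(0 14 15 2 4 13)(3 12 10) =[14, 1, 4, 12, 13, 5, 6, 7, 8, 9, 3, 11, 10, 0, 15, 2]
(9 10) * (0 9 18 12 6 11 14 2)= [9, 1, 0, 3, 4, 5, 11, 7, 8, 10, 18, 14, 6, 13, 2, 15, 16, 17, 12]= (0 9 10 18 12 6 11 14 2)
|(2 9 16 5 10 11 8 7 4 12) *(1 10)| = 11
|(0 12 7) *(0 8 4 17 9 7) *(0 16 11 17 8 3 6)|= 18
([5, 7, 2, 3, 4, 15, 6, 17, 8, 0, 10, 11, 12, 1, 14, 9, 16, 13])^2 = [15, 17, 2, 3, 4, 9, 6, 13, 8, 5, 10, 11, 12, 7, 14, 0, 16, 1]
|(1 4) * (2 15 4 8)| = 5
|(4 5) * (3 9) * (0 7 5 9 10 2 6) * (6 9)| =20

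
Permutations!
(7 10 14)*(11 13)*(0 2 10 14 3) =(0 2 10 3)(7 14)(11 13) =[2, 1, 10, 0, 4, 5, 6, 14, 8, 9, 3, 13, 12, 11, 7]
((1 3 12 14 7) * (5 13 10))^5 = ((1 3 12 14 7)(5 13 10))^5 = (14)(5 10 13)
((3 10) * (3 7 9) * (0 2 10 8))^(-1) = (0 8 3 9 7 10 2)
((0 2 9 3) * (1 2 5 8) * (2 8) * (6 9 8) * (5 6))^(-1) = (0 3 9 6)(1 8 2 5) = ((0 6 9 3)(1 5 2 8))^(-1)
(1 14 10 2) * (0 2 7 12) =(0 2 1 14 10 7 12) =[2, 14, 1, 3, 4, 5, 6, 12, 8, 9, 7, 11, 0, 13, 10]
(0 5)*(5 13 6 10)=[13, 1, 2, 3, 4, 0, 10, 7, 8, 9, 5, 11, 12, 6]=(0 13 6 10 5)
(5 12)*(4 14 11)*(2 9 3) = (2 9 3)(4 14 11)(5 12) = [0, 1, 9, 2, 14, 12, 6, 7, 8, 3, 10, 4, 5, 13, 11]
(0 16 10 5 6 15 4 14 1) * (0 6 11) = (0 16 10 5 11)(1 6 15 4 14) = [16, 6, 2, 3, 14, 11, 15, 7, 8, 9, 5, 0, 12, 13, 1, 4, 10]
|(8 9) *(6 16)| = |(6 16)(8 9)| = 2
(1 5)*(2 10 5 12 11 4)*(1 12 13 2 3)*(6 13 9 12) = [0, 9, 10, 1, 3, 6, 13, 7, 8, 12, 5, 4, 11, 2] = (1 9 12 11 4 3)(2 10 5 6 13)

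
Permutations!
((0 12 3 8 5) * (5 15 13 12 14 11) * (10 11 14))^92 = (3 15 12 8 13)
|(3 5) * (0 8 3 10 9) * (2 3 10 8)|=|(0 2 3 5 8 10 9)|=7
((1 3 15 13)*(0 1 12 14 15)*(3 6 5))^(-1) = ((0 1 6 5 3)(12 14 15 13))^(-1) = (0 3 5 6 1)(12 13 15 14)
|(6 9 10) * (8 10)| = 4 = |(6 9 8 10)|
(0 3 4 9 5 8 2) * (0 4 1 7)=(0 3 1 7)(2 4 9 5 8)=[3, 7, 4, 1, 9, 8, 6, 0, 2, 5]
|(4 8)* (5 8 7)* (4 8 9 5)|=|(4 7)(5 9)|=2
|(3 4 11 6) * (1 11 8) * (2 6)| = 7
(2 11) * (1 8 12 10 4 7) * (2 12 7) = (1 8 7)(2 11 12 10 4) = [0, 8, 11, 3, 2, 5, 6, 1, 7, 9, 4, 12, 10]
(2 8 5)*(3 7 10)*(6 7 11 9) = [0, 1, 8, 11, 4, 2, 7, 10, 5, 6, 3, 9] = (2 8 5)(3 11 9 6 7 10)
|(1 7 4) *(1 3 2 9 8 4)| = |(1 7)(2 9 8 4 3)| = 10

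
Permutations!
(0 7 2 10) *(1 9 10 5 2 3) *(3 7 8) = (0 8 3 1 9 10)(2 5) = [8, 9, 5, 1, 4, 2, 6, 7, 3, 10, 0]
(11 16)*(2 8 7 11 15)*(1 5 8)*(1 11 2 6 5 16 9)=(1 16 15 6 5 8 7 2 11 9)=[0, 16, 11, 3, 4, 8, 5, 2, 7, 1, 10, 9, 12, 13, 14, 6, 15]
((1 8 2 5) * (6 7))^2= (1 2)(5 8)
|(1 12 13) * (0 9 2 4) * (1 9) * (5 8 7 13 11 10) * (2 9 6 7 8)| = |(0 1 12 11 10 5 2 4)(6 7 13)| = 24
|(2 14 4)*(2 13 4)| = |(2 14)(4 13)| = 2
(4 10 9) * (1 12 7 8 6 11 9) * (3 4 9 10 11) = (1 12 7 8 6 3 4 11 10) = [0, 12, 2, 4, 11, 5, 3, 8, 6, 9, 1, 10, 7]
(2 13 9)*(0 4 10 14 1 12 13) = [4, 12, 0, 3, 10, 5, 6, 7, 8, 2, 14, 11, 13, 9, 1] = (0 4 10 14 1 12 13 9 2)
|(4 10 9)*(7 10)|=4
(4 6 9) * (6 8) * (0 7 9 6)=(0 7 9 4 8)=[7, 1, 2, 3, 8, 5, 6, 9, 0, 4]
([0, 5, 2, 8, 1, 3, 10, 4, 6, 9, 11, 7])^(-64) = (1 4 7 11 10 6 8 3 5)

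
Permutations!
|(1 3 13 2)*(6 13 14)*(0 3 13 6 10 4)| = 15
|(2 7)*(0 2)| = |(0 2 7)| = 3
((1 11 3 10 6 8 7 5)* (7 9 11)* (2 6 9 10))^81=(2 9 6 11 8 3 10)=((1 7 5)(2 6 8 10 9 11 3))^81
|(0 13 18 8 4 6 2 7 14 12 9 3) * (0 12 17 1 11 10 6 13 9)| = 8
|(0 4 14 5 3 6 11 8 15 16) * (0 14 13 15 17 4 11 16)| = |(0 11 8 17 4 13 15)(3 6 16 14 5)| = 35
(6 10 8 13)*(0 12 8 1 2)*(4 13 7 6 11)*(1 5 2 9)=[12, 9, 0, 3, 13, 2, 10, 6, 7, 1, 5, 4, 8, 11]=(0 12 8 7 6 10 5 2)(1 9)(4 13 11)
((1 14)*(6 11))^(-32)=(14)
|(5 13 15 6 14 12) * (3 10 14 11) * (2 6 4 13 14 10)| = |(2 6 11 3)(4 13 15)(5 14 12)| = 12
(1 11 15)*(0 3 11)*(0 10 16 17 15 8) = (0 3 11 8)(1 10 16 17 15) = [3, 10, 2, 11, 4, 5, 6, 7, 0, 9, 16, 8, 12, 13, 14, 1, 17, 15]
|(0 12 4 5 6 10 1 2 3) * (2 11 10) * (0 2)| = 30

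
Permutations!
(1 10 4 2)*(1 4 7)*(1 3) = (1 10 7 3)(2 4) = [0, 10, 4, 1, 2, 5, 6, 3, 8, 9, 7]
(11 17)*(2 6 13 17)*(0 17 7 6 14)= [17, 1, 14, 3, 4, 5, 13, 6, 8, 9, 10, 2, 12, 7, 0, 15, 16, 11]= (0 17 11 2 14)(6 13 7)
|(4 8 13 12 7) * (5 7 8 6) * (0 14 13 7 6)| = |(0 14 13 12 8 7 4)(5 6)| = 14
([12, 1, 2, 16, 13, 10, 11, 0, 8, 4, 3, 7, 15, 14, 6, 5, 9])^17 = [5, 1, 2, 4, 6, 16, 0, 15, 8, 14, 9, 12, 10, 11, 7, 3, 13]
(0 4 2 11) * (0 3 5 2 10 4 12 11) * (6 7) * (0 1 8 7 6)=(0 12 11 3 5 2 1 8 7)(4 10)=[12, 8, 1, 5, 10, 2, 6, 0, 7, 9, 4, 3, 11]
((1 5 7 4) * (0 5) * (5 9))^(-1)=((0 9 5 7 4 1))^(-1)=(0 1 4 7 5 9)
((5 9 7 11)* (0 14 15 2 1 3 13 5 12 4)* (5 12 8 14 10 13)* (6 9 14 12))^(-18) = (15)(0 13 9 11 12)(4 10 6 7 8)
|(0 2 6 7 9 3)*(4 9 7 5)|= 7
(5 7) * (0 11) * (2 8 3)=(0 11)(2 8 3)(5 7)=[11, 1, 8, 2, 4, 7, 6, 5, 3, 9, 10, 0]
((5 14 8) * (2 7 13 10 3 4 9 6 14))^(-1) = ((2 7 13 10 3 4 9 6 14 8 5))^(-1) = (2 5 8 14 6 9 4 3 10 13 7)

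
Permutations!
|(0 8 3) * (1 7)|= |(0 8 3)(1 7)|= 6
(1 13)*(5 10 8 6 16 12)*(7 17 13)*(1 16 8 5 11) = (1 7 17 13 16 12 11)(5 10)(6 8) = [0, 7, 2, 3, 4, 10, 8, 17, 6, 9, 5, 1, 11, 16, 14, 15, 12, 13]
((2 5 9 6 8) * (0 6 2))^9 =((0 6 8)(2 5 9))^9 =(9)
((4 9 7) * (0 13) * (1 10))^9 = ((0 13)(1 10)(4 9 7))^9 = (0 13)(1 10)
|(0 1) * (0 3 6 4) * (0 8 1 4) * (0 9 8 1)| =7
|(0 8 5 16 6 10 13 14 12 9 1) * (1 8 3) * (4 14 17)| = 33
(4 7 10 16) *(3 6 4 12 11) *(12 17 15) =[0, 1, 2, 6, 7, 5, 4, 10, 8, 9, 16, 3, 11, 13, 14, 12, 17, 15] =(3 6 4 7 10 16 17 15 12 11)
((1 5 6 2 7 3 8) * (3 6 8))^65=(1 8 5)(2 6 7)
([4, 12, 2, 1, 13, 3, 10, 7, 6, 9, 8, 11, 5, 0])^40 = (0 4 13)(6 10 8)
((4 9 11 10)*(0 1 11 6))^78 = (0 1 11 10 4 9 6)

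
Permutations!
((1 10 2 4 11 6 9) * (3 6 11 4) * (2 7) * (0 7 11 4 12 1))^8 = (0 2 6)(1 4 10 12 11)(3 9 7)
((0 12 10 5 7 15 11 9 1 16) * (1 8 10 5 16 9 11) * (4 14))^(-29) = (0 12 5 7 15 1 9 8 10 16)(4 14)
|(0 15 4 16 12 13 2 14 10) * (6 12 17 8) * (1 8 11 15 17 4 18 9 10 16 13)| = 140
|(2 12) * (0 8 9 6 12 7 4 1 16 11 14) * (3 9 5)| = 14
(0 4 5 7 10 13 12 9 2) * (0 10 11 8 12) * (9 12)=[4, 1, 10, 3, 5, 7, 6, 11, 9, 2, 13, 8, 12, 0]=(0 4 5 7 11 8 9 2 10 13)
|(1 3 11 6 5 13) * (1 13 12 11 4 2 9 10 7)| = |(13)(1 3 4 2 9 10 7)(5 12 11 6)| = 28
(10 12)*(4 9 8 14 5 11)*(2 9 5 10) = (2 9 8 14 10 12)(4 5 11) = [0, 1, 9, 3, 5, 11, 6, 7, 14, 8, 12, 4, 2, 13, 10]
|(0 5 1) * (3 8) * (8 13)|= |(0 5 1)(3 13 8)|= 3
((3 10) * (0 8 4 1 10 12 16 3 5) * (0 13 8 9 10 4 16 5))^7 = (0 9 10)(1 4)(3 12 5 13 8 16)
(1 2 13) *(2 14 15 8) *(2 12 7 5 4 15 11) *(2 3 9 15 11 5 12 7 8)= (1 14 5 4 11 3 9 15 2 13)(7 12 8)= [0, 14, 13, 9, 11, 4, 6, 12, 7, 15, 10, 3, 8, 1, 5, 2]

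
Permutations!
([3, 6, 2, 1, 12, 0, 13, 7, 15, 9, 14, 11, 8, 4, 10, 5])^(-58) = [1, 13, 2, 6, 8, 3, 4, 7, 5, 9, 10, 11, 15, 12, 14, 0]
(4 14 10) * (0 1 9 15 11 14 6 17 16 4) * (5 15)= (0 1 9 5 15 11 14 10)(4 6 17 16)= [1, 9, 2, 3, 6, 15, 17, 7, 8, 5, 0, 14, 12, 13, 10, 11, 4, 16]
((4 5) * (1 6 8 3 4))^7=((1 6 8 3 4 5))^7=(1 6 8 3 4 5)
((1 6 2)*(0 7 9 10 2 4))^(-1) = ((0 7 9 10 2 1 6 4))^(-1) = (0 4 6 1 2 10 9 7)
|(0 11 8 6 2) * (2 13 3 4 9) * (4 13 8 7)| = 6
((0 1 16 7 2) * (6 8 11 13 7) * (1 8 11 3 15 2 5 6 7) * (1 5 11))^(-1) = ((0 8 3 15 2)(1 16 7 11 13 5 6))^(-1) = (0 2 15 3 8)(1 6 5 13 11 7 16)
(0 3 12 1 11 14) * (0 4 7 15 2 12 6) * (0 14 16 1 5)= (0 3 6 14 4 7 15 2 12 5)(1 11 16)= [3, 11, 12, 6, 7, 0, 14, 15, 8, 9, 10, 16, 5, 13, 4, 2, 1]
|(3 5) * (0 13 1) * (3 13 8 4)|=7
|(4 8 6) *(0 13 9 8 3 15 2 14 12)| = 11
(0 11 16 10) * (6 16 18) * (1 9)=(0 11 18 6 16 10)(1 9)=[11, 9, 2, 3, 4, 5, 16, 7, 8, 1, 0, 18, 12, 13, 14, 15, 10, 17, 6]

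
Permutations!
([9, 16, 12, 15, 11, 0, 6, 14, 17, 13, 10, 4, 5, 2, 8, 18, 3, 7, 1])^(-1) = [5, 18, 13, 16, 11, 12, 6, 17, 14, 0, 10, 4, 2, 9, 7, 3, 1, 8, 15]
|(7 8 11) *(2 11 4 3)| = 6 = |(2 11 7 8 4 3)|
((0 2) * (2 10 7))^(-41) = (0 2 7 10)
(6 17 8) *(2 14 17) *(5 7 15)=(2 14 17 8 6)(5 7 15)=[0, 1, 14, 3, 4, 7, 2, 15, 6, 9, 10, 11, 12, 13, 17, 5, 16, 8]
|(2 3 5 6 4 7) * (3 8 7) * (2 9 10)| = 20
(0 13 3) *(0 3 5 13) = (5 13) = [0, 1, 2, 3, 4, 13, 6, 7, 8, 9, 10, 11, 12, 5]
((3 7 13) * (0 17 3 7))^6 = ((0 17 3)(7 13))^6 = (17)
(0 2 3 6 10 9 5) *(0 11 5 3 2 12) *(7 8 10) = (0 12)(3 6 7 8 10 9)(5 11) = [12, 1, 2, 6, 4, 11, 7, 8, 10, 3, 9, 5, 0]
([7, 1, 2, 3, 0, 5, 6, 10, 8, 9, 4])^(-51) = (0 7 10 4)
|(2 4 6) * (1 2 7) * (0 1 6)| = |(0 1 2 4)(6 7)| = 4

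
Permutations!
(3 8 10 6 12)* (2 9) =(2 9)(3 8 10 6 12) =[0, 1, 9, 8, 4, 5, 12, 7, 10, 2, 6, 11, 3]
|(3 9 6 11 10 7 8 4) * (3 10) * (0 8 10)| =12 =|(0 8 4)(3 9 6 11)(7 10)|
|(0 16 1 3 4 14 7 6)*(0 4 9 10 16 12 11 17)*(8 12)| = 20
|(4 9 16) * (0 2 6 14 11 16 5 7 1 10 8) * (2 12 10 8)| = |(0 12 10 2 6 14 11 16 4 9 5 7 1 8)| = 14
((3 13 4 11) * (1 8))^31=((1 8)(3 13 4 11))^31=(1 8)(3 11 4 13)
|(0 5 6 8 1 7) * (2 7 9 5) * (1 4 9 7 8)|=|(0 2 8 4 9 5 6 1 7)|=9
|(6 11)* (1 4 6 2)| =5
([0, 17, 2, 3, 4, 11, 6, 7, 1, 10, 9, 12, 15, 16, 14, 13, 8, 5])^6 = [0, 13, 2, 3, 4, 8, 6, 7, 15, 9, 10, 1, 17, 11, 14, 5, 12, 16]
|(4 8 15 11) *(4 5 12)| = |(4 8 15 11 5 12)| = 6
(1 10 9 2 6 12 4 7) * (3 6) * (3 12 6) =(1 10 9 2 12 4 7) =[0, 10, 12, 3, 7, 5, 6, 1, 8, 2, 9, 11, 4]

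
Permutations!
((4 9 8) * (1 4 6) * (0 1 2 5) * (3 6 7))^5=((0 1 4 9 8 7 3 6 2 5))^5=(0 7)(1 3)(2 9)(4 6)(5 8)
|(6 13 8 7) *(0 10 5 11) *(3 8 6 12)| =|(0 10 5 11)(3 8 7 12)(6 13)| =4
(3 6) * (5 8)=(3 6)(5 8)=[0, 1, 2, 6, 4, 8, 3, 7, 5]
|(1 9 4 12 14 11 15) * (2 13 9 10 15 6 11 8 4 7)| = 12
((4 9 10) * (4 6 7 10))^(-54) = (10)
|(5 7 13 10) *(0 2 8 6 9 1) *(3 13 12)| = 6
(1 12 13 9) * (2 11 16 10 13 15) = (1 12 15 2 11 16 10 13 9) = [0, 12, 11, 3, 4, 5, 6, 7, 8, 1, 13, 16, 15, 9, 14, 2, 10]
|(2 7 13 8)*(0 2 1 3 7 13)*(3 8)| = 10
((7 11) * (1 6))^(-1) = ((1 6)(7 11))^(-1) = (1 6)(7 11)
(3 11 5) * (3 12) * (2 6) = (2 6)(3 11 5 12) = [0, 1, 6, 11, 4, 12, 2, 7, 8, 9, 10, 5, 3]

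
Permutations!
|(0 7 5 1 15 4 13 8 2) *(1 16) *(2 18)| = 11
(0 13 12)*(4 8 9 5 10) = [13, 1, 2, 3, 8, 10, 6, 7, 9, 5, 4, 11, 0, 12] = (0 13 12)(4 8 9 5 10)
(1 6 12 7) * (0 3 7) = [3, 6, 2, 7, 4, 5, 12, 1, 8, 9, 10, 11, 0] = (0 3 7 1 6 12)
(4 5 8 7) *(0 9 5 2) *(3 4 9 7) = (0 7 9 5 8 3 4 2) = [7, 1, 0, 4, 2, 8, 6, 9, 3, 5]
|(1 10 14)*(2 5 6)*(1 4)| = 12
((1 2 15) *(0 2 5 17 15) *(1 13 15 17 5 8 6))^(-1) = ((17)(0 2)(1 8 6)(13 15))^(-1) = (17)(0 2)(1 6 8)(13 15)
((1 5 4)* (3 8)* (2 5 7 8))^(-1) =((1 7 8 3 2 5 4))^(-1) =(1 4 5 2 3 8 7)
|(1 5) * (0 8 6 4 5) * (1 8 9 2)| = 4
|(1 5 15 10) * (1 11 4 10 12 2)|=15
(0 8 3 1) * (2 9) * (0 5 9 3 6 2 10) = (0 8 6 2 3 1 5 9 10) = [8, 5, 3, 1, 4, 9, 2, 7, 6, 10, 0]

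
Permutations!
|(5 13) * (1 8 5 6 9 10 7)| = |(1 8 5 13 6 9 10 7)| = 8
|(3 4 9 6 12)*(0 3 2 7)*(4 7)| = 15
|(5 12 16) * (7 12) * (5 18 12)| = |(5 7)(12 16 18)| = 6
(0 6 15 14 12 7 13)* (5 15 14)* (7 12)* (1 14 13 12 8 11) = (0 6 13)(1 14 7 12 8 11)(5 15) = [6, 14, 2, 3, 4, 15, 13, 12, 11, 9, 10, 1, 8, 0, 7, 5]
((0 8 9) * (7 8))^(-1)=(0 9 8 7)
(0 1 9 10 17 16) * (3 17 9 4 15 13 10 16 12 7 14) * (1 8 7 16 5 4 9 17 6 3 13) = (0 8 7 14 13 10 17 12 16)(1 9 5 4 15)(3 6) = [8, 9, 2, 6, 15, 4, 3, 14, 7, 5, 17, 11, 16, 10, 13, 1, 0, 12]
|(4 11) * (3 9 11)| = |(3 9 11 4)| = 4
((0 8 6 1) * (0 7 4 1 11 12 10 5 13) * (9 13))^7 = (0 9 10 11 8 13 5 12 6)(1 7 4)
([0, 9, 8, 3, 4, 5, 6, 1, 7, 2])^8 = [0, 8, 1, 3, 4, 5, 6, 2, 9, 7]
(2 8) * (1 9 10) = (1 9 10)(2 8) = [0, 9, 8, 3, 4, 5, 6, 7, 2, 10, 1]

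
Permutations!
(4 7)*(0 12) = (0 12)(4 7) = [12, 1, 2, 3, 7, 5, 6, 4, 8, 9, 10, 11, 0]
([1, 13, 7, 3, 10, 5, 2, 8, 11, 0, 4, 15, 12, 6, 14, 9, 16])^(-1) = [9, 0, 6, 3, 10, 5, 13, 2, 7, 15, 4, 8, 12, 1, 14, 11, 16]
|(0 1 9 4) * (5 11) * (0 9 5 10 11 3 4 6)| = |(0 1 5 3 4 9 6)(10 11)| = 14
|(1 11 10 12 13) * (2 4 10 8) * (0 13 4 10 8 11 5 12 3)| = 10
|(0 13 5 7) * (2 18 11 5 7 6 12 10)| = 21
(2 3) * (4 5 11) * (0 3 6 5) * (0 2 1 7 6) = (0 3 1 7 6 5 11 4 2) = [3, 7, 0, 1, 2, 11, 5, 6, 8, 9, 10, 4]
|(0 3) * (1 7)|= 2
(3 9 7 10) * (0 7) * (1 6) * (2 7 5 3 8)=(0 5 3 9)(1 6)(2 7 10 8)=[5, 6, 7, 9, 4, 3, 1, 10, 2, 0, 8]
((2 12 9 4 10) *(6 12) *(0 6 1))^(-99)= ((0 6 12 9 4 10 2 1))^(-99)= (0 10 12 1 4 6 2 9)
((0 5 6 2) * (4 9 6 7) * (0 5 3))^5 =(0 3)(2 6 9 4 7 5) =((0 3)(2 5 7 4 9 6))^5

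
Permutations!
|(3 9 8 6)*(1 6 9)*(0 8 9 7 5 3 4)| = 8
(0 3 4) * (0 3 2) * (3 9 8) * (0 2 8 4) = (0 8 3)(4 9) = [8, 1, 2, 0, 9, 5, 6, 7, 3, 4]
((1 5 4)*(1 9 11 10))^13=(1 5 4 9 11 10)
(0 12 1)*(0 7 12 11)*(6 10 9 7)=(0 11)(1 6 10 9 7 12)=[11, 6, 2, 3, 4, 5, 10, 12, 8, 7, 9, 0, 1]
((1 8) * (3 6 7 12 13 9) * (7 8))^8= ((1 7 12 13 9 3 6 8))^8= (13)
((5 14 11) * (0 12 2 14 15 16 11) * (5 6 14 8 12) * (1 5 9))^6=(0 11 5)(1 14 16)(6 15 9)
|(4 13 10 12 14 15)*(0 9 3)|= |(0 9 3)(4 13 10 12 14 15)|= 6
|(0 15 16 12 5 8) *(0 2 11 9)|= |(0 15 16 12 5 8 2 11 9)|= 9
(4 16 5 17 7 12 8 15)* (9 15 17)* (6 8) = (4 16 5 9 15)(6 8 17 7 12) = [0, 1, 2, 3, 16, 9, 8, 12, 17, 15, 10, 11, 6, 13, 14, 4, 5, 7]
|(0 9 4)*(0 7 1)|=5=|(0 9 4 7 1)|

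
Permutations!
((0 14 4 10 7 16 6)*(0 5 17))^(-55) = ((0 14 4 10 7 16 6 5 17))^(-55) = (0 17 5 6 16 7 10 4 14)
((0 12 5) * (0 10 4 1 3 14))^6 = (0 3 4 5)(1 10 12 14)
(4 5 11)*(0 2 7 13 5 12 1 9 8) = [2, 9, 7, 3, 12, 11, 6, 13, 0, 8, 10, 4, 1, 5] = (0 2 7 13 5 11 4 12 1 9 8)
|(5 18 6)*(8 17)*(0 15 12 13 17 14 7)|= |(0 15 12 13 17 8 14 7)(5 18 6)|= 24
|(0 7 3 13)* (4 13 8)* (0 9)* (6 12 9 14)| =10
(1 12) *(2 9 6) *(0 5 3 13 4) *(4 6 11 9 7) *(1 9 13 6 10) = (0 5 3 6 2 7 4)(1 12 9 11 13 10) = [5, 12, 7, 6, 0, 3, 2, 4, 8, 11, 1, 13, 9, 10]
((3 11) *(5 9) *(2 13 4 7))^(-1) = ((2 13 4 7)(3 11)(5 9))^(-1) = (2 7 4 13)(3 11)(5 9)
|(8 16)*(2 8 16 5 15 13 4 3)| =|(16)(2 8 5 15 13 4 3)| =7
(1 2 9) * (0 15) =(0 15)(1 2 9) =[15, 2, 9, 3, 4, 5, 6, 7, 8, 1, 10, 11, 12, 13, 14, 0]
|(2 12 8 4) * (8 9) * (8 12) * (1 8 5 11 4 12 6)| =|(1 8 12 9 6)(2 5 11 4)| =20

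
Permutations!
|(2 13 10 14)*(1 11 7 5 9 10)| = |(1 11 7 5 9 10 14 2 13)| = 9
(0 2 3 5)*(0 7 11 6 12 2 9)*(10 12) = (0 9)(2 3 5 7 11 6 10 12) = [9, 1, 3, 5, 4, 7, 10, 11, 8, 0, 12, 6, 2]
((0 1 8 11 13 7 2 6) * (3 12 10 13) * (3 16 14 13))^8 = (0 2 13 16 8)(1 6 7 14 11)(3 10 12)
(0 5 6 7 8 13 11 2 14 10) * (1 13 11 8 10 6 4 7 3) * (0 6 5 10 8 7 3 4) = (0 10 6 4 3 1 13 7 8 11 2 14 5) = [10, 13, 14, 1, 3, 0, 4, 8, 11, 9, 6, 2, 12, 7, 5]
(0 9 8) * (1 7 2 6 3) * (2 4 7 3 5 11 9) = [2, 3, 6, 1, 7, 11, 5, 4, 0, 8, 10, 9] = (0 2 6 5 11 9 8)(1 3)(4 7)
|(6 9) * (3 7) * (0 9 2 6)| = |(0 9)(2 6)(3 7)| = 2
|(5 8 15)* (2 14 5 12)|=6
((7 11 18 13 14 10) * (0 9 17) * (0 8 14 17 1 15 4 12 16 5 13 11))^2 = ((0 9 1 15 4 12 16 5 13 17 8 14 10 7)(11 18))^2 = (18)(0 1 4 16 13 8 10)(5 17 14 7 9 15 12)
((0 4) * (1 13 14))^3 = (14)(0 4)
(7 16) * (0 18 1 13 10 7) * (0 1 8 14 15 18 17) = (0 17)(1 13 10 7 16)(8 14 15 18) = [17, 13, 2, 3, 4, 5, 6, 16, 14, 9, 7, 11, 12, 10, 15, 18, 1, 0, 8]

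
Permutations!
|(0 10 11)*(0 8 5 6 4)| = |(0 10 11 8 5 6 4)| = 7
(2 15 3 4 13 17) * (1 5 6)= [0, 5, 15, 4, 13, 6, 1, 7, 8, 9, 10, 11, 12, 17, 14, 3, 16, 2]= (1 5 6)(2 15 3 4 13 17)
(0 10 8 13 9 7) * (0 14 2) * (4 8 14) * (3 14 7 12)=[10, 1, 0, 14, 8, 5, 6, 4, 13, 12, 7, 11, 3, 9, 2]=(0 10 7 4 8 13 9 12 3 14 2)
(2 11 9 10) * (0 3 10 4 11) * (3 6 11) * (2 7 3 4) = [6, 1, 0, 10, 4, 5, 11, 3, 8, 2, 7, 9] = (0 6 11 9 2)(3 10 7)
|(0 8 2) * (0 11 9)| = |(0 8 2 11 9)| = 5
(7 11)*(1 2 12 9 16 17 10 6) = (1 2 12 9 16 17 10 6)(7 11) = [0, 2, 12, 3, 4, 5, 1, 11, 8, 16, 6, 7, 9, 13, 14, 15, 17, 10]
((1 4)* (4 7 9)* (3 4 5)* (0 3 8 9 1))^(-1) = ((0 3 4)(1 7)(5 8 9))^(-1) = (0 4 3)(1 7)(5 9 8)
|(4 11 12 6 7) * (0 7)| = 6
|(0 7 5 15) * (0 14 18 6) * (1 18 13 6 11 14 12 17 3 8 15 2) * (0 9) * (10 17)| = |(0 7 5 2 1 18 11 14 13 6 9)(3 8 15 12 10 17)| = 66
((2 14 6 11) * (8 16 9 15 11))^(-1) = (2 11 15 9 16 8 6 14)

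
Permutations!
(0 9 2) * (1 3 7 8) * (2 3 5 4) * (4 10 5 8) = [9, 8, 0, 7, 2, 10, 6, 4, 1, 3, 5] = (0 9 3 7 4 2)(1 8)(5 10)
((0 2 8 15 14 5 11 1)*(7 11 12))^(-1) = ((0 2 8 15 14 5 12 7 11 1))^(-1) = (0 1 11 7 12 5 14 15 8 2)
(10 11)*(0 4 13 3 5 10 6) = (0 4 13 3 5 10 11 6) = [4, 1, 2, 5, 13, 10, 0, 7, 8, 9, 11, 6, 12, 3]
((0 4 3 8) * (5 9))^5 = ((0 4 3 8)(5 9))^5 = (0 4 3 8)(5 9)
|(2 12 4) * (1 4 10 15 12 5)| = |(1 4 2 5)(10 15 12)| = 12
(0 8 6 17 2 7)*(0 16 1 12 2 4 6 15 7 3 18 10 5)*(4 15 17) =[8, 12, 3, 18, 6, 0, 4, 16, 17, 9, 5, 11, 2, 13, 14, 7, 1, 15, 10] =(0 8 17 15 7 16 1 12 2 3 18 10 5)(4 6)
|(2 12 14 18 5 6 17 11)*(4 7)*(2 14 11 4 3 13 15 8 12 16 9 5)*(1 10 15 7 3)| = |(1 10 15 8 12 11 14 18 2 16 9 5 6 17 4 3 13 7)| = 18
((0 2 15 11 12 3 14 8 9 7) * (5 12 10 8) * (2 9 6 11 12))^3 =((0 9 7)(2 15 12 3 14 5)(6 11 10 8))^3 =(2 3)(5 12)(6 8 10 11)(14 15)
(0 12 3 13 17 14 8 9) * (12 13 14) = [13, 1, 2, 14, 4, 5, 6, 7, 9, 0, 10, 11, 3, 17, 8, 15, 16, 12] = (0 13 17 12 3 14 8 9)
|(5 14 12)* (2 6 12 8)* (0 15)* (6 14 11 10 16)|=|(0 15)(2 14 8)(5 11 10 16 6 12)|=6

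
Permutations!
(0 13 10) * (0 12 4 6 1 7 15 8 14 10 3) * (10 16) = (0 13 3)(1 7 15 8 14 16 10 12 4 6) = [13, 7, 2, 0, 6, 5, 1, 15, 14, 9, 12, 11, 4, 3, 16, 8, 10]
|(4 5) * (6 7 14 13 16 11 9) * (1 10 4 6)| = 11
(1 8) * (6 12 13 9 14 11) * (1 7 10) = (1 8 7 10)(6 12 13 9 14 11) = [0, 8, 2, 3, 4, 5, 12, 10, 7, 14, 1, 6, 13, 9, 11]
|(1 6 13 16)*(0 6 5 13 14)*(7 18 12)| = 12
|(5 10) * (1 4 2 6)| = |(1 4 2 6)(5 10)| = 4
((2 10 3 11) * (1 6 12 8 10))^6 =((1 6 12 8 10 3 11 2))^6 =(1 11 10 12)(2 3 8 6)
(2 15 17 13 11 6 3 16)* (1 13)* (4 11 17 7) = [0, 13, 15, 16, 11, 5, 3, 4, 8, 9, 10, 6, 12, 17, 14, 7, 2, 1] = (1 13 17)(2 15 7 4 11 6 3 16)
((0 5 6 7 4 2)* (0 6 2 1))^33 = ((0 5 2 6 7 4 1))^33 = (0 4 6 5 1 7 2)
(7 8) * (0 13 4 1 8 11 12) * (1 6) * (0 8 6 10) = [13, 6, 2, 3, 10, 5, 1, 11, 7, 9, 0, 12, 8, 4] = (0 13 4 10)(1 6)(7 11 12 8)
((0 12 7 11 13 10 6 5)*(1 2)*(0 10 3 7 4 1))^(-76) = ((0 12 4 1 2)(3 7 11 13)(5 10 6))^(-76) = (13)(0 2 1 4 12)(5 6 10)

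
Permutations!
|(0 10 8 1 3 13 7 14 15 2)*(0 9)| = |(0 10 8 1 3 13 7 14 15 2 9)| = 11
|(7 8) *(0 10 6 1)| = |(0 10 6 1)(7 8)| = 4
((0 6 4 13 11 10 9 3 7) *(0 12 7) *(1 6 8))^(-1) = (0 3 9 10 11 13 4 6 1 8)(7 12)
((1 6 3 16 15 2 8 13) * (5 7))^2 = ((1 6 3 16 15 2 8 13)(5 7))^2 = (1 3 15 8)(2 13 6 16)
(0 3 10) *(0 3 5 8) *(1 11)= (0 5 8)(1 11)(3 10)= [5, 11, 2, 10, 4, 8, 6, 7, 0, 9, 3, 1]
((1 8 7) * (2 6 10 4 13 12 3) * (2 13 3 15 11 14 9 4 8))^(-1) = (1 7 8 10 6 2)(3 4 9 14 11 15 12 13)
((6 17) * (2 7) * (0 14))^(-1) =(0 14)(2 7)(6 17)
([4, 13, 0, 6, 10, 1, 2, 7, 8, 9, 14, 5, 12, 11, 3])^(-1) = (0 2 6 3 14 10 4)(1 5 11 13)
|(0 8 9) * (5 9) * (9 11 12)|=6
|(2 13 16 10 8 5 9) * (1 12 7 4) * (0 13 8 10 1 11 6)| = 36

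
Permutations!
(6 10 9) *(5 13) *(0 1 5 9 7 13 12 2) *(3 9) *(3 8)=(0 1 5 12 2)(3 9 6 10 7 13 8)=[1, 5, 0, 9, 4, 12, 10, 13, 3, 6, 7, 11, 2, 8]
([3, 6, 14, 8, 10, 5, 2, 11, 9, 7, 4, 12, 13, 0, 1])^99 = [9, 14, 6, 7, 10, 5, 1, 13, 11, 12, 4, 0, 3, 8, 2]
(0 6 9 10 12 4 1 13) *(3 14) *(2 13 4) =(0 6 9 10 12 2 13)(1 4)(3 14) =[6, 4, 13, 14, 1, 5, 9, 7, 8, 10, 12, 11, 2, 0, 3]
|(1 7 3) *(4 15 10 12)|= |(1 7 3)(4 15 10 12)|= 12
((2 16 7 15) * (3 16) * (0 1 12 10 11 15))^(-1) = (0 7 16 3 2 15 11 10 12 1)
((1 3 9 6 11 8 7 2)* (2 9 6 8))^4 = ((1 3 6 11 2)(7 9 8))^4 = (1 2 11 6 3)(7 9 8)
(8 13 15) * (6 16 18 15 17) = [0, 1, 2, 3, 4, 5, 16, 7, 13, 9, 10, 11, 12, 17, 14, 8, 18, 6, 15] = (6 16 18 15 8 13 17)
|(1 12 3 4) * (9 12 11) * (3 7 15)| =|(1 11 9 12 7 15 3 4)| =8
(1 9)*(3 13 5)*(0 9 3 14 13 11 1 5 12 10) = (0 9 5 14 13 12 10)(1 3 11) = [9, 3, 2, 11, 4, 14, 6, 7, 8, 5, 0, 1, 10, 12, 13]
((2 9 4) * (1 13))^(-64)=((1 13)(2 9 4))^(-64)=(13)(2 4 9)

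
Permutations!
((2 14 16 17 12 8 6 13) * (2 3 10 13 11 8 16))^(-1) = ((2 14)(3 10 13)(6 11 8)(12 16 17))^(-1) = (2 14)(3 13 10)(6 8 11)(12 17 16)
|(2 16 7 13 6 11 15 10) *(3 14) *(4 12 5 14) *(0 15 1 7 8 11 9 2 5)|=|(0 15 10 5 14 3 4 12)(1 7 13 6 9 2 16 8 11)|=72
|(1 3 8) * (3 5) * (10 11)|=4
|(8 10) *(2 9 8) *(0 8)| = 5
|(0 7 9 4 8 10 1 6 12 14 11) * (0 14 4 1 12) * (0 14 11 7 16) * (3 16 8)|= 35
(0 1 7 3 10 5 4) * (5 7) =(0 1 5 4)(3 10 7) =[1, 5, 2, 10, 0, 4, 6, 3, 8, 9, 7]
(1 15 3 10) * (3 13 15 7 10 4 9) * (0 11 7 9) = [11, 9, 2, 4, 0, 5, 6, 10, 8, 3, 1, 7, 12, 15, 14, 13] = (0 11 7 10 1 9 3 4)(13 15)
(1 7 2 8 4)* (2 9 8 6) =(1 7 9 8 4)(2 6) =[0, 7, 6, 3, 1, 5, 2, 9, 4, 8]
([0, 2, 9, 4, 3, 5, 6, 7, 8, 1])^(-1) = [0, 9, 1, 4, 3, 5, 6, 7, 8, 2]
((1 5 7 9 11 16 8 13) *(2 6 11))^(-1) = (1 13 8 16 11 6 2 9 7 5)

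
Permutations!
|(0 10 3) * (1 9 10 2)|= |(0 2 1 9 10 3)|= 6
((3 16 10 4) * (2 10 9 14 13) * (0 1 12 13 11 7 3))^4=(0 2 1 10 12 4 13)(3 11 9)(7 14 16)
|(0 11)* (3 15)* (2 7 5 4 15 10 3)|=|(0 11)(2 7 5 4 15)(3 10)|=10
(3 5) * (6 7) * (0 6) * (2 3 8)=(0 6 7)(2 3 5 8)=[6, 1, 3, 5, 4, 8, 7, 0, 2]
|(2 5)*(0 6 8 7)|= |(0 6 8 7)(2 5)|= 4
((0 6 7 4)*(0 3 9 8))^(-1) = (0 8 9 3 4 7 6)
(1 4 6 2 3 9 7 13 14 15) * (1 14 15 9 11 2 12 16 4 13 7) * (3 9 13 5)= (1 5 3 11 2 9)(4 6 12 16)(13 15 14)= [0, 5, 9, 11, 6, 3, 12, 7, 8, 1, 10, 2, 16, 15, 13, 14, 4]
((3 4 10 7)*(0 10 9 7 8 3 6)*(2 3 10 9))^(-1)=(0 6 7 9)(2 4 3)(8 10)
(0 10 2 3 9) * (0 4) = (0 10 2 3 9 4) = [10, 1, 3, 9, 0, 5, 6, 7, 8, 4, 2]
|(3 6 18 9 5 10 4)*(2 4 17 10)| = 14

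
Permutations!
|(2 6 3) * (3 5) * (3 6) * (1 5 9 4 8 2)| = |(1 5 6 9 4 8 2 3)| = 8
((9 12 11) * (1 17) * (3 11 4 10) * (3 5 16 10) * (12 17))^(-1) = (1 17 9 11 3 4 12)(5 10 16)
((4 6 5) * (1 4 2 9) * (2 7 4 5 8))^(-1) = (1 9 2 8 6 4 7 5)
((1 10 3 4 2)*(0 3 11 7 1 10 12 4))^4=(1 10 12 11 4 7 2)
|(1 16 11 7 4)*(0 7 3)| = 7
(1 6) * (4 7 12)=(1 6)(4 7 12)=[0, 6, 2, 3, 7, 5, 1, 12, 8, 9, 10, 11, 4]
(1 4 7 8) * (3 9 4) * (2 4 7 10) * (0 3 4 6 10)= (0 3 9 7 8 1 4)(2 6 10)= [3, 4, 6, 9, 0, 5, 10, 8, 1, 7, 2]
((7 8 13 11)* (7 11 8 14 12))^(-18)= (14)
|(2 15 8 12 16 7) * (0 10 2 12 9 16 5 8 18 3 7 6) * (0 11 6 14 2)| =|(0 10)(2 15 18 3 7 12 5 8 9 16 14)(6 11)| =22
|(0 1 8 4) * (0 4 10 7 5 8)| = 4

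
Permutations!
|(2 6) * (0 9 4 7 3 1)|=|(0 9 4 7 3 1)(2 6)|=6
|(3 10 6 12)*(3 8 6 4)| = |(3 10 4)(6 12 8)| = 3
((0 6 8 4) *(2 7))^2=((0 6 8 4)(2 7))^2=(0 8)(4 6)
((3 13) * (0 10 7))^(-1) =(0 7 10)(3 13)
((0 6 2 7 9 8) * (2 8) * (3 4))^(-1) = (0 8 6)(2 9 7)(3 4)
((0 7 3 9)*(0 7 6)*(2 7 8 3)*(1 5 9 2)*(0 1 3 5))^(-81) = (9)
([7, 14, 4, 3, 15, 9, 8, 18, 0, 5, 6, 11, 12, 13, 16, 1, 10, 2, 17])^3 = (0 17 15 16 8 18 4 14 6 7 2 1 10)(5 9)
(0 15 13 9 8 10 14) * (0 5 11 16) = (0 15 13 9 8 10 14 5 11 16) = [15, 1, 2, 3, 4, 11, 6, 7, 10, 8, 14, 16, 12, 9, 5, 13, 0]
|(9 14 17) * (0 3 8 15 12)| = |(0 3 8 15 12)(9 14 17)| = 15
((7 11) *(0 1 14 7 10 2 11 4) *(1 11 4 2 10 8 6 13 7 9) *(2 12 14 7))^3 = ((0 11 8 6 13 2 4)(1 7 12 14 9))^3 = (0 6 4 8 2 11 13)(1 14 7 9 12)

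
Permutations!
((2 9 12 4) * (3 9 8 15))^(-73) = (2 9 8 12 15 4 3)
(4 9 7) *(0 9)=[9, 1, 2, 3, 0, 5, 6, 4, 8, 7]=(0 9 7 4)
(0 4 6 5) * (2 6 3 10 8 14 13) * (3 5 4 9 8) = [9, 1, 6, 10, 5, 0, 4, 7, 14, 8, 3, 11, 12, 2, 13] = (0 9 8 14 13 2 6 4 5)(3 10)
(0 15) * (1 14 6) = (0 15)(1 14 6) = [15, 14, 2, 3, 4, 5, 1, 7, 8, 9, 10, 11, 12, 13, 6, 0]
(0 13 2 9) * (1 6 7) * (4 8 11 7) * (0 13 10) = (0 10)(1 6 4 8 11 7)(2 9 13) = [10, 6, 9, 3, 8, 5, 4, 1, 11, 13, 0, 7, 12, 2]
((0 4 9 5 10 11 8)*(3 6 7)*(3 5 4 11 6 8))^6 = (0 3)(5 6)(7 10)(8 11)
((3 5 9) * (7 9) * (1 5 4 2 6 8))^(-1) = (1 8 6 2 4 3 9 7 5)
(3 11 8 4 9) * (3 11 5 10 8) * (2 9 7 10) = (2 9 11 3 5)(4 7 10 8) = [0, 1, 9, 5, 7, 2, 6, 10, 4, 11, 8, 3]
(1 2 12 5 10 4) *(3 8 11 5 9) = (1 2 12 9 3 8 11 5 10 4) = [0, 2, 12, 8, 1, 10, 6, 7, 11, 3, 4, 5, 9]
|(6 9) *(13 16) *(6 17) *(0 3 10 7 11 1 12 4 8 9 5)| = |(0 3 10 7 11 1 12 4 8 9 17 6 5)(13 16)| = 26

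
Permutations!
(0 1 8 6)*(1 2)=(0 2 1 8 6)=[2, 8, 1, 3, 4, 5, 0, 7, 6]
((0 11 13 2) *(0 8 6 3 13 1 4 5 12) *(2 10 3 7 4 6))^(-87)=((0 11 1 6 7 4 5 12)(2 8)(3 13 10))^(-87)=(13)(0 11 1 6 7 4 5 12)(2 8)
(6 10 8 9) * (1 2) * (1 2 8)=[0, 8, 2, 3, 4, 5, 10, 7, 9, 6, 1]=(1 8 9 6 10)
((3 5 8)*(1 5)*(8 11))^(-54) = (1 5 11 8 3)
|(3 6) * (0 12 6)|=4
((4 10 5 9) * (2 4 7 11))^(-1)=(2 11 7 9 5 10 4)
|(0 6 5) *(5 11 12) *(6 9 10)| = 7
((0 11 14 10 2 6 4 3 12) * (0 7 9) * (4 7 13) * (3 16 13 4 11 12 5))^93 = (0 6 14 16)(2 11 4 9)(3 5)(7 10 13 12)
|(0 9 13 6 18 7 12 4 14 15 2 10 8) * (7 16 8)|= |(0 9 13 6 18 16 8)(2 10 7 12 4 14 15)|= 7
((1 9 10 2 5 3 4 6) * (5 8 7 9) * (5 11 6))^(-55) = ((1 11 6)(2 8 7 9 10)(3 4 5))^(-55) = (1 6 11)(3 5 4)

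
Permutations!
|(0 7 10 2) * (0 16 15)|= |(0 7 10 2 16 15)|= 6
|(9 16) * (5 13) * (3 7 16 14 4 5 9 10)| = |(3 7 16 10)(4 5 13 9 14)| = 20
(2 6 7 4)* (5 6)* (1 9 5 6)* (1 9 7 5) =(1 7 4 2 6 5 9) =[0, 7, 6, 3, 2, 9, 5, 4, 8, 1]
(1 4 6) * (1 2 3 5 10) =(1 4 6 2 3 5 10) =[0, 4, 3, 5, 6, 10, 2, 7, 8, 9, 1]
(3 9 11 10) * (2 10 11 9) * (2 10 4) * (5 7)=(11)(2 4)(3 10)(5 7)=[0, 1, 4, 10, 2, 7, 6, 5, 8, 9, 3, 11]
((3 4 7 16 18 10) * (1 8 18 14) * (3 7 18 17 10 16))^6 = (1 4 17 16 7)(3 8 18 10 14)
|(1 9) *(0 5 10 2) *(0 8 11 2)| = |(0 5 10)(1 9)(2 8 11)| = 6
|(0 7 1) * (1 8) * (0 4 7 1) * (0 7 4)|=2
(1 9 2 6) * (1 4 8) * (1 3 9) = (2 6 4 8 3 9) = [0, 1, 6, 9, 8, 5, 4, 7, 3, 2]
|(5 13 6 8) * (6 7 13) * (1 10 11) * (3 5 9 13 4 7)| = |(1 10 11)(3 5 6 8 9 13)(4 7)| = 6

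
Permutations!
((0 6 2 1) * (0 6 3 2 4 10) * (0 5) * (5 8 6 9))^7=(0 3 2 1 9 5)(4 6 8 10)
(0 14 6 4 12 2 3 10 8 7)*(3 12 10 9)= (0 14 6 4 10 8 7)(2 12)(3 9)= [14, 1, 12, 9, 10, 5, 4, 0, 7, 3, 8, 11, 2, 13, 6]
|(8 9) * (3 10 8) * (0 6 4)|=|(0 6 4)(3 10 8 9)|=12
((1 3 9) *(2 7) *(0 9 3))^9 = ((0 9 1)(2 7))^9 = (9)(2 7)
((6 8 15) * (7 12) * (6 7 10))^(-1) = ((6 8 15 7 12 10))^(-1) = (6 10 12 7 15 8)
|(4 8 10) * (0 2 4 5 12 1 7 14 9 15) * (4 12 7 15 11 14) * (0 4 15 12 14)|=30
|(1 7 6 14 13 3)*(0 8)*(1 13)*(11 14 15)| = 6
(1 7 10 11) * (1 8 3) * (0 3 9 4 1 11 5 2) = (0 3 11 8 9 4 1 7 10 5 2) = [3, 7, 0, 11, 1, 2, 6, 10, 9, 4, 5, 8]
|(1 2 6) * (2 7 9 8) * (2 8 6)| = |(1 7 9 6)| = 4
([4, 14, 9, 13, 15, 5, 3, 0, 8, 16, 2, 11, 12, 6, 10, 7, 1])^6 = (16)(0 15)(4 7)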